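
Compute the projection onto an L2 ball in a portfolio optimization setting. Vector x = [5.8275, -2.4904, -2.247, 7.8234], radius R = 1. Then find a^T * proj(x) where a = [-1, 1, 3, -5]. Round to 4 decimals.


Step 1: Compute ||x|| (intermediates to 6 decimals).
||x|| = sqrt(5.8275^2 + (-2.4904)^2 + (-2.247)^2 + 7.8234^2) = 10.315835
Step 2: Project.
Since ||x|| > R, scale = R/||x|| = 1/10.315835 = 0.096938, proj(x) = scale * x
proj(x) = [0.564906, -0.241414, -0.21782, 0.758385]
Step 3: Dot product.
a^T * proj(x) = -1*0.564906 + 1*(-0.241414) + 3*(-0.21782) - 5*0.758385 = -5.2517


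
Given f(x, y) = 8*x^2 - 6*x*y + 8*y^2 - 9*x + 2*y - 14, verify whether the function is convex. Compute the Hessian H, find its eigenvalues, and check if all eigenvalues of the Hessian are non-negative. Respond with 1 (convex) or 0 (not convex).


The Hessian of f(x,y) = 8*x^2 - 6*x*y + 8*y^2 - 9*x + 2*y - 14 is:
H = [[16, -6], [-6, 16]]
Trace = 16 + 16 = 32
Determinant = 16*16 - (-6)^2 = 220
Discriminant = (32)^2 - 4*220 = 144.0
Eigenvalues: lambda_1 = 10.0, lambda_2 = 22.0
The function is convex.

1


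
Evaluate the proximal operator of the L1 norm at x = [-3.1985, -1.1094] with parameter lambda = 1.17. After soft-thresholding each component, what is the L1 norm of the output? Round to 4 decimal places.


Soft-thresholding with lambda = 1.17:
prox(-3.1985) = sign(-3.1985)*max(|-3.1985| - 1.17, 0) = -2.0285
prox(-1.1094) = sign(-1.1094)*max(|-1.1094| - 1.17, 0) = 0.0
prox(x) = [-2.0285, 0.0]
||prox(x)||_1 = 2.0285 + 0.0 = 2.0285


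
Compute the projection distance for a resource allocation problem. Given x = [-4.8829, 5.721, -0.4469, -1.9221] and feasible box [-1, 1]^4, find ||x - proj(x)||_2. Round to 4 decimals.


Project each component onto [-1, 1].
clip(-4.8829) = -1.0, clip(5.721) = 1.0, clip(-0.4469) = -0.4469, clip(-1.9221) = -1.0
Projection = [-1.0, 1.0, -0.4469, -1.0]
Squared diffs: [15.0769, 22.2878, 0.0, 0.8503]
Distance = sqrt(38.215) = 6.1818


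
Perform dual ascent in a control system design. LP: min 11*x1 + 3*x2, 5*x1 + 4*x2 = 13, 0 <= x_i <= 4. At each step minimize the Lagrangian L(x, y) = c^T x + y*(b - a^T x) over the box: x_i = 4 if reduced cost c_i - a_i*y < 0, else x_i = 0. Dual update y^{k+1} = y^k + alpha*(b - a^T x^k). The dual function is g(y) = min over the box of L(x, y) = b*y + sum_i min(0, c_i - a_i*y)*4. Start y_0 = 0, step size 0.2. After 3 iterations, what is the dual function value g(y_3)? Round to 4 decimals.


Dual ascent for LP: min 11*x1 + 3*x2, 5*x1 + 4*x2 = 13, 0 <= x_i <= 4
Step 1: y^k = 0.0, reduced costs: (11.0, 3.0)
  x^k = (0.0, 0.0), subgradient = b - a^T x = 13.0
  y^{k+1} = 0.0 + 0.2*13.0 = 2.6
Step 2: y^k = 2.6, reduced costs: (-2.0, -7.4)
  x^k = (4.0, 4.0), subgradient = b - a^T x = -23.0
  y^{k+1} = 2.6 + 0.2*-23.0 = -2.0
Step 3: y^k = -2.0, reduced costs: (21.0, 11.0)
  x^k = (0.0, 0.0), subgradient = b - a^T x = 13.0
  y^{k+1} = -2.0 + 0.2*13.0 = 0.6
Dual objective at y_3 = 0.6: reduced costs (8.0, 0.6), box minimizer x = (0.0, 0.0)
g(y_3) = b*y + (c1 - a1*y)*x1 + (c2 - a2*y)*x2 = 13*0.6 + 8.0*0.0 + 0.6*0.0 = 7.8 + 0.0 + 0.0 = 7.8


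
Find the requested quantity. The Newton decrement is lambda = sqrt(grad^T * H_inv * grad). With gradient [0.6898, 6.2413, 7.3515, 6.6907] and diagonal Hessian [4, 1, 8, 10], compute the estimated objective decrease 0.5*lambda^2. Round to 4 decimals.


Step 1: H is diagonal, so H^(-1) * g = [0.1725, 6.2413, 0.9189, 0.6691].
Step 2: g^T H^(-1) g = sum_i g_i^2 / H_ii
  = (0.6898)^2/4 + (6.2413)^2/1 + (7.3515)^2/8 + (6.6907)^2/10
  = 0.119 + 38.9538 + 6.7556 + 4.4765 = 50.3049
Step 3: Objective decrease = 0.5 * g^T H^(-1) g = 25.1524


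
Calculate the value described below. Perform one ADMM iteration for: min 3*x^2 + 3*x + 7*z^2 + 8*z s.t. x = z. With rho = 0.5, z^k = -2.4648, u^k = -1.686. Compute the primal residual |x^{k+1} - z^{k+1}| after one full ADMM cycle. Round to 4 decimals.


ADMM iteration with rho = 0.5, z^k = -2.4648, u^k = -1.686
Step 1: x-update.
Minimize 3*x^2 + 3*x + (0.5/2)*(x + 2.4648 - 1.686)^2
FOC: (2*3 + 0.5)*x = -3 + 0.5*(-2.4648 + 1.686)
x^{k+1} = -0.5214
Step 2: z-update.
Minimize 7*z^2 + 8*z + (0.5/2)*(-0.5214 - z - 1.686)^2
FOC: (2*7 + 0.5)*z = -8 + 0.5*(-0.5214 - 1.686)
z^{k+1} = -0.6278
Step 3: u-update.
u^{k+1} = -1.686 - 0.5214 + 0.6278 = -1.5796
Step 4: Primal residual = |-0.5214 + 0.6278| = 0.1064


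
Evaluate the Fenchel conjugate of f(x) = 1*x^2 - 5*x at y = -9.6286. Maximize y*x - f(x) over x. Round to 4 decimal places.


f*(y) = sup_x {y*x - a*x^2 - b*x} = sup_x {(y-b)*x - a*x^2}
FOC: (y - b) - 2a*x = 0 => x* = (y - b)/(2a)
x* = (-9.6286 + 5)/(2*1) = -2.3143
f*(-9.6286) = (y-b)^2/(4a) = (-9.6286 + 5)^2/(4*1)
= 21.4239/4 = 5.356


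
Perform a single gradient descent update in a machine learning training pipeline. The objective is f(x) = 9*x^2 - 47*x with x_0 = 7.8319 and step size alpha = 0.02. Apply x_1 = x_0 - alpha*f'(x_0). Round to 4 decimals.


We compute the gradient at x_0 and apply the update.
f'(x) = 18*x - 47
f'(7.8319) = 18*7.8319 - 47 = 93.9742
x_1 = 7.8319 - 0.02*93.9742 = 5.9524


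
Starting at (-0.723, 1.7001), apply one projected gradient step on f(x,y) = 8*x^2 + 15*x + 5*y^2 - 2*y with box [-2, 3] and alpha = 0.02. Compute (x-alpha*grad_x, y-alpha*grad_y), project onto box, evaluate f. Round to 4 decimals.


Step 1: Compute gradient at (-0.723, 1.7001).
grad_x = 2*8*-0.723 + 15 = 3.432
grad_y = 2*5*1.7001 - 2 = 15.001
Step 2: Gradient step.
x_raw = -0.723 - 0.02*3.432 = -0.7916
y_raw = 1.7001 - 0.02*15.001 = 1.4001
Step 3: Project onto [-2, 3].
x_proj = clip(-0.7916) = -0.7916
y_proj = clip(1.4001) = 1.4001
Step 4: Evaluate f.
f(-0.7916, 1.4001) = 0.1399


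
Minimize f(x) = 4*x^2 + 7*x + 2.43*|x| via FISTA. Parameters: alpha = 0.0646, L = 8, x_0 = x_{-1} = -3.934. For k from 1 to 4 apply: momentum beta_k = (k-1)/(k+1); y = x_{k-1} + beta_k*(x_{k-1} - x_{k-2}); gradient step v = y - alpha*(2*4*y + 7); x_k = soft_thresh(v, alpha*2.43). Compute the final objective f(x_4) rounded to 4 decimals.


FISTA on f(x) = 4*x^2 + 7*x + 2.43*|x|
L = 8, alpha = 0.0646
Iteration 1: beta = 0.0, y = -3.934 + 0.0*(-3.934 + 3.934) = -3.934
  grad(y) = -24.472, v = y - alpha*grad = -2.3531
  prox(v) = soft_thresh(-2.3531, 0.157) = -2.1961
Iteration 2: beta = 0.3333, y = -2.1961 + 0.3333*(-2.1961 + 3.934) = -1.6168
  grad(y) = -5.9347, v = y - alpha*grad = -1.2335
  prox(v) = soft_thresh(-1.2335, 0.157) = -1.0765
Iteration 3: beta = 0.5, y = -1.0765 + 0.5*(-1.0765 + 2.1961) = -0.5167
  grad(y) = 2.8668, v = y - alpha*grad = -0.7018
  prox(v) = soft_thresh(-0.7018, 0.157) = -0.5449
Iteration 4: beta = 0.6, y = -0.5449 + 0.6*(-0.5449 + 1.0765) = -0.2259
  grad(y) = 5.1928, v = y - alpha*grad = -0.5614
  prox(v) = soft_thresh(-0.5614, 0.157) = -0.4044
f(x_4) = 4*(-0.4044)^2 + 7*(-0.4044) + 2.43*|-0.4044| = -1.1939


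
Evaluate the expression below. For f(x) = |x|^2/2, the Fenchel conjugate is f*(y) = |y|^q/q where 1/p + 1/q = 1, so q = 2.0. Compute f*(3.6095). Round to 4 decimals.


The conjugate exponent q satisfies 1/p + 1/q = 1.
p = 2, so q = 2/(2 - 1) = 2.0
|y|^q = 3.6095^2.0 = 13.0285
f*(3.6095) = 13.0285 / 2.0 = 6.5142


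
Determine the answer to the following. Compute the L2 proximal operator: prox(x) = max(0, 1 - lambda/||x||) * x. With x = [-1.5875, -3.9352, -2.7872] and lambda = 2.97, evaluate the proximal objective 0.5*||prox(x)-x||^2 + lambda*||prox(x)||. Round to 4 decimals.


Step 1: Compute ||x||.
||x|| = 5.0769
Step 2: Compute scaling factor.
scale = max(0, 1 - 2.97/5.0769) = 0.415
Step 3: prox(x) = [-0.6588, -1.6331, -1.1567]
||prox(x)|| = 2.1069
Step 4: Proximal objective.
0.5*||prox-x||^2 = 4.4105
lambda*||prox|| = 6.2575
Total = 10.6678


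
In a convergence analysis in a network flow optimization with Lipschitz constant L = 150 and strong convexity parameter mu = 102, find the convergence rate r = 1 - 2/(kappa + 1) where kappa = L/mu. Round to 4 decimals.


Step 1: Compute the condition number.
kappa = L/mu = 150/102 = 1.4706
Step 2: Compute the convergence rate.
r = 1 - 2/(kappa + 1) = 1 - 2*mu/(L + mu) = (L - mu)/(L + mu) = 48/252 = 0.1905


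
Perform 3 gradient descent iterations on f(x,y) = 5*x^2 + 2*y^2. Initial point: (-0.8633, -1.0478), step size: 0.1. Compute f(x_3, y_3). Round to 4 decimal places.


Gradient descent on f(x,y) = 5*x^2 + 2*y^2.
Starting point: (-0.8633, -1.0478), alpha = 0.1
Step 1: grad_x = 2*5*-0.8633 = -8.633, grad_y = 2*2*-1.0478 = -4.1912
  x_1 = -0.8633 - 0.1*-8.633 = 0.0
  y_1 = -1.0478 - 0.1*-4.1912 = -0.6287
Step 2: grad_x = 2*5*0.0 = 0.0, grad_y = 2*2*-0.6287 = -2.5147
  x_2 = 0.0 - 0.1*0.0 = 0.0
  y_2 = -0.6287 - 0.1*-2.5147 = -0.3772
Step 3: grad_x = 2*5*0.0 = 0.0, grad_y = 2*2*-0.3772 = -1.5088
  x_3 = 0.0 - 0.1*0.0 = 0.0
  y_3 = -0.3772 - 0.1*-1.5088 = -0.2263
f(0.0, -0.2263) = 5*0.0^2 + 2*(-0.2263)^2 = 0.1024


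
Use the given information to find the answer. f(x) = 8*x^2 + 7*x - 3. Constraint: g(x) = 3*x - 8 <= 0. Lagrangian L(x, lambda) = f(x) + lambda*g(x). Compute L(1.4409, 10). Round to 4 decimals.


Step 1: Evaluate f(x).
f(1.4409) = 8*1.4409^2 + 7*1.4409 - 3 = 23.6958
Step 2: Evaluate g(x).
g(1.4409) = 3*1.4409 - 8 = -3.6773
Step 3: Compute Lagrangian.
L = 23.6958 + 10*-3.6773 = -13.0772


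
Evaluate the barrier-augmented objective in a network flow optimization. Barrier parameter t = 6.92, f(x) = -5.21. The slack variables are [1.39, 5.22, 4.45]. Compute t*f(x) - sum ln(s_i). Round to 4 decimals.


Step 1: Compute log-barrier.
ln values: [0.3293, 1.6525, 1.4929]
phi = -(0.3293 + 1.6525 + 1.4929) = -3.4747
Step 2: Compute augmented objective.
t*f(x) = 6.92*-5.21 = -36.0532
Total = -36.0532 - 3.4747 = -39.5279


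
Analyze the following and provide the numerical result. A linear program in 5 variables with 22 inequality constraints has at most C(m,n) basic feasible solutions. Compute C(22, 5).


Each vertex corresponds to some choice of n active constraints out of m, so the number of vertices is at most C(m, n) = m! / (n!(m-n)!).
m = 22, n = 5
Numerator: 22 * 21 * 20 * 19 * 18
Denominator: 5! = 120
C(22, 5) = 26334


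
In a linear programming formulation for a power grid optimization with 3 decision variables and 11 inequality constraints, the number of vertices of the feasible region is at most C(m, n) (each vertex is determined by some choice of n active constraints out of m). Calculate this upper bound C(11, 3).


Each vertex corresponds to some choice of n active constraints out of m, so the number of vertices is at most C(m, n) = m! / (n!(m-n)!).
m = 11, n = 3
Numerator: 11 * 10 * 9
Denominator: 3! = 6
C(11, 3) = 165


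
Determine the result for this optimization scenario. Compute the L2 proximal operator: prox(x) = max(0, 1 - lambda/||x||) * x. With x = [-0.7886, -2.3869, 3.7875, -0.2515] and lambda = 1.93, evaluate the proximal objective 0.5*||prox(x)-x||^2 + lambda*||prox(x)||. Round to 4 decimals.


Step 1: Compute ||x||.
||x|| = 4.5528
Step 2: Compute scaling factor.
scale = max(0, 1 - 1.93/4.5528) = 0.5761
Step 3: prox(x) = [-0.4543, -1.375, 2.1819, -0.1449]
||prox(x)|| = 2.6228
Step 4: Proximal objective.
0.5*||prox-x||^2 = 1.8625
lambda*||prox|| = 5.062
Total = 6.9244


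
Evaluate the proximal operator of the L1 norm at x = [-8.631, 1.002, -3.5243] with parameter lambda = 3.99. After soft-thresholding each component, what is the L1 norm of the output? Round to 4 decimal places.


Soft-thresholding with lambda = 3.99:
prox(-8.631) = sign(-8.631)*max(|-8.631| - 3.99, 0) = -4.641
prox(1.002) = sign(1.002)*max(|1.002| - 3.99, 0) = 0.0
prox(-3.5243) = sign(-3.5243)*max(|-3.5243| - 3.99, 0) = 0.0
prox(x) = [-4.641, 0.0, 0.0]
||prox(x)||_1 = 4.641 + 0.0 + 0.0 = 4.641


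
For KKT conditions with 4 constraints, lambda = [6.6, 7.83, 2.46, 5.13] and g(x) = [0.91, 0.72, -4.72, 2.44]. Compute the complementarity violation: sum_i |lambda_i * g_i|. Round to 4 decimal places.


KKT complementary slackness check:
lambda_1 * g_1 = 6.6 * 0.91 = 6.006
lambda_2 * g_2 = 7.83 * 0.72 = 5.6376
lambda_3 * g_3 = 2.46 * -4.72 = -11.6112
lambda_4 * g_4 = 5.13 * 2.44 = 12.5172
Total violation = 6.006 + 5.6376 + 11.6112 + 12.5172 = 35.772


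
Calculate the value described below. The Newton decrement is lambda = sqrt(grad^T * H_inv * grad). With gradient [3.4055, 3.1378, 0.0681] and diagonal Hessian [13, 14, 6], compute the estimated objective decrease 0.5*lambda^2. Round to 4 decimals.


Step 1: H is diagonal, so H^(-1) * g = [0.262, 0.2241, 0.0114].
Step 2: g^T H^(-1) g = sum_i g_i^2 / H_ii
  = (3.4055)^2/13 + (3.1378)^2/14 + (0.0681)^2/6
  = 0.8921 + 0.7033 + 0.0008 = 1.5962
Step 3: Objective decrease = 0.5 * g^T H^(-1) g = 0.7981


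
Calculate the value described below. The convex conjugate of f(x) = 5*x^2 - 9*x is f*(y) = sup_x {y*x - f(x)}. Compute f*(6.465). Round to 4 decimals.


f*(y) = sup_x {y*x - a*x^2 - b*x} = sup_x {(y-b)*x - a*x^2}
FOC: (y - b) - 2a*x = 0 => x* = (y - b)/(2a)
x* = (6.465 + 9)/(2*5) = 1.5465
f*(6.465) = (y-b)^2/(4a) = (6.465 + 9)^2/(4*5)
= 239.1662/20 = 11.9583


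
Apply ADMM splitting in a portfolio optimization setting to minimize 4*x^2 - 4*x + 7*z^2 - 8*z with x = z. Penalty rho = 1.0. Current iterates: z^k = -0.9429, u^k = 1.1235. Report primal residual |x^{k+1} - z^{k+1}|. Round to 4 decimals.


ADMM iteration with rho = 1.0, z^k = -0.9429, u^k = 1.1235
Step 1: x-update.
Minimize 4*x^2 - 4*x + (1.0/2)*(x + 0.9429 + 1.1235)^2
FOC: (2*4 + 1.0)*x = 4 + 1.0*(-0.9429 - 1.1235)
x^{k+1} = 0.2148
Step 2: z-update.
Minimize 7*z^2 - 8*z + (1.0/2)*(0.2148 - z + 1.1235)^2
FOC: (2*7 + 1.0)*z = 8 + 1.0*(0.2148 + 1.1235)
z^{k+1} = 0.6226
Step 3: u-update.
u^{k+1} = 1.1235 + 0.2148 - 0.6226 = 0.7158
Step 4: Primal residual = |0.2148 - 0.6226| = 0.4077


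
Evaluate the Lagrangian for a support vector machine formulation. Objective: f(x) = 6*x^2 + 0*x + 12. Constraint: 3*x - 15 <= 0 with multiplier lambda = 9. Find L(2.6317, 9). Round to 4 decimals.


Step 1: Evaluate f(x).
f(2.6317) = 6*2.6317^2 + 0*2.6317 + 12 = 53.5551
Step 2: Evaluate g(x).
g(2.6317) = 3*2.6317 - 15 = -7.1049
Step 3: Compute Lagrangian.
L = 53.5551 + 9*-7.1049 = -10.389


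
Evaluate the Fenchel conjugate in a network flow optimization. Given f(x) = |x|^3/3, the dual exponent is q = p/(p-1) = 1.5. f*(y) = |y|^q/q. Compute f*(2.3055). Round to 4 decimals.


The conjugate exponent q satisfies 1/p + 1/q = 1.
p = 3, so q = 3/(3 - 1) = 1.5
|y|^q = 2.3055^1.5 = 3.5006
f*(2.3055) = 3.5006 / 1.5 = 2.3338


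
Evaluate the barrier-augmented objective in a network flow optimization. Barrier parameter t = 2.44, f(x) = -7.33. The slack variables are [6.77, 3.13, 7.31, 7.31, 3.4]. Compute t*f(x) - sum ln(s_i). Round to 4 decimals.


Step 1: Compute log-barrier.
ln values: [1.9125, 1.141, 1.9892, 1.9892, 1.2238]
phi = -(1.9125 + 1.141 + 1.9892 + 1.9892 + 1.2238) = -8.2558
Step 2: Compute augmented objective.
t*f(x) = 2.44*-7.33 = -17.8852
Total = -17.8852 - 8.2558 = -26.141


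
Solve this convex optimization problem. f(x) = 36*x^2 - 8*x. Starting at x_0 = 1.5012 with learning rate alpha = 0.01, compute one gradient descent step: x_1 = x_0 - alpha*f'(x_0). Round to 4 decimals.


We compute the gradient at x_0 and apply the update.
f'(x) = 72*x - 8
f'(1.5012) = 72*1.5012 - 8 = 100.0864
x_1 = 1.5012 - 0.01*100.0864 = 0.5003


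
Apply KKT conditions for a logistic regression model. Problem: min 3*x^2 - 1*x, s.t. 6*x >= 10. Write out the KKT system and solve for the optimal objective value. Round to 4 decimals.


Step 1: Try lambda = 0 (constraint inactive).
x_unc = 1/(2*3) = 0.1667
Check: 6*0.1667 = 1.0002 < 10 -- violated!
Step 2: Constraint must be active: 6*x = 10
x* = 10/6 = 5/3 = 1.6667 (rounded; the exact value 5/3 is used below)
lambda = (2*3*(5/3) - 1)/6 = 1.5
Step 3: Compute optimal value.
f(x*) = 3*(5/3)^2 - 1*(5/3) = 6.6667


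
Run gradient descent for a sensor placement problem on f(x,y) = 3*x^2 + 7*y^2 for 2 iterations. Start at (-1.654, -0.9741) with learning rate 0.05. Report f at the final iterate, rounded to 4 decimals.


Gradient descent on f(x,y) = 3*x^2 + 7*y^2.
Starting point: (-1.654, -0.9741), alpha = 0.05
Step 1: grad_x = 2*3*-1.654 = -9.924, grad_y = 2*7*-0.9741 = -13.6374
  x_1 = -1.654 - 0.05*-9.924 = -1.1578
  y_1 = -0.9741 - 0.05*-13.6374 = -0.2922
Step 2: grad_x = 2*3*-1.1578 = -6.9468, grad_y = 2*7*-0.2922 = -4.0912
  x_2 = -1.1578 - 0.05*-6.9468 = -0.8105
  y_2 = -0.2922 - 0.05*-4.0912 = -0.0877
f(-0.8105, -0.0877) = 3*(-0.8105)^2 + 7*(-0.0877)^2 = 2.0243


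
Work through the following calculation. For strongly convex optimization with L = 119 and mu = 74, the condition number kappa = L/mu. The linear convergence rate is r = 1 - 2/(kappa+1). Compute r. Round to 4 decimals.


Step 1: Compute the condition number.
kappa = L/mu = 119/74 = 1.6081
Step 2: Compute the convergence rate.
r = 1 - 2/(kappa + 1) = 1 - 2*mu/(L + mu) = (L - mu)/(L + mu) = 45/193 = 0.2332


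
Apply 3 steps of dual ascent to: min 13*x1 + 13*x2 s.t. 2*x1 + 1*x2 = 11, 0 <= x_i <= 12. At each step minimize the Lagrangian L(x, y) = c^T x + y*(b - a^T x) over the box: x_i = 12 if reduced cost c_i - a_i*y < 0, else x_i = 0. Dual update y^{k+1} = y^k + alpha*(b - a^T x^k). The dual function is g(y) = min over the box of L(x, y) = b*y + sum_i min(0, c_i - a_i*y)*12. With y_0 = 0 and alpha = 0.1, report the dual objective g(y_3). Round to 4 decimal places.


Dual ascent for LP: min 13*x1 + 13*x2, 2*x1 + 1*x2 = 11, 0 <= x_i <= 12
Step 1: y^k = 0.0, reduced costs: (13.0, 13.0)
  x^k = (0.0, 0.0), subgradient = b - a^T x = 11.0
  y^{k+1} = 0.0 + 0.1*11.0 = 1.1
Step 2: y^k = 1.1, reduced costs: (10.8, 11.9)
  x^k = (0.0, 0.0), subgradient = b - a^T x = 11.0
  y^{k+1} = 1.1 + 0.1*11.0 = 2.2
Step 3: y^k = 2.2, reduced costs: (8.6, 10.8)
  x^k = (0.0, 0.0), subgradient = b - a^T x = 11.0
  y^{k+1} = 2.2 + 0.1*11.0 = 3.3
Dual objective at y_3 = 3.3: reduced costs (6.4, 9.7), box minimizer x = (0.0, 0.0)
g(y_3) = b*y + (c1 - a1*y)*x1 + (c2 - a2*y)*x2 = 11*3.3 + 6.4*0.0 + 9.7*0.0 = 36.3 + 0.0 + 0.0 = 36.3


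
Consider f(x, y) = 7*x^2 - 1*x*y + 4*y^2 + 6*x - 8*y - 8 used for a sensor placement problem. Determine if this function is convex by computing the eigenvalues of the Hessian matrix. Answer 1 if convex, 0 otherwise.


The Hessian of f(x,y) = 7*x^2 - 1*x*y + 4*y^2 + 6*x - 8*y - 8 is:
H = [[14, -1], [-1, 8]]
Trace = 14 + 8 = 22
Determinant = 14*8 - (-1)^2 = 111
Discriminant = (22)^2 - 4*111 = 40.0
Eigenvalues: lambda_1 = 7.8377, lambda_2 = 14.1623
The function is convex.

1


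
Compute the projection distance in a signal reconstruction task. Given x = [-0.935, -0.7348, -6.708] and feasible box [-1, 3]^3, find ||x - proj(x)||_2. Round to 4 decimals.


Project each component onto [-1, 3].
clip(-0.935) = -0.935, clip(-0.7348) = -0.7348, clip(-6.708) = -1.0
Projection = [-0.935, -0.7348, -1.0]
Squared diffs: [0.0, 0.0, 32.5813]
Distance = sqrt(32.5813) = 5.708


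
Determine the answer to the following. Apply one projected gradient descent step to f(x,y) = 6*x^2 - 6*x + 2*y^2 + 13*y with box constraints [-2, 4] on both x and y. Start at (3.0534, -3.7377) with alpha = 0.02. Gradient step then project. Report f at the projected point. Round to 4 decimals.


Step 1: Compute gradient at (3.0534, -3.7377).
grad_x = 2*6*3.0534 - 6 = 30.6408
grad_y = 2*2*-3.7377 + 13 = -1.9508
Step 2: Gradient step.
x_raw = 3.0534 - 0.02*30.6408 = 2.4406
y_raw = -3.7377 - 0.02*-1.9508 = -3.6987
Step 3: Project onto [-2, 4].
x_proj = clip(2.4406) = 2.4406
y_proj = clip(-3.6987) = -2.0
Step 4: Evaluate f.
f(2.4406, -2.0) = 3.0952


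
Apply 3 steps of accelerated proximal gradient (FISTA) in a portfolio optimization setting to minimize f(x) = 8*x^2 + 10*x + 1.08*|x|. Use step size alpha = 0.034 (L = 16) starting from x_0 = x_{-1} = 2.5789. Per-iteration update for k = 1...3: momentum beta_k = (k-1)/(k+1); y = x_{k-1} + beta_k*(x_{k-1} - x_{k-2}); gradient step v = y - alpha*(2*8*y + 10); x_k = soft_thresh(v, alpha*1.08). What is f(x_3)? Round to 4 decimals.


FISTA on f(x) = 8*x^2 + 10*x + 1.08*|x|
L = 16, alpha = 0.034
Iteration 1: beta = 0.0, y = 2.5789 + 0.0*(2.5789 - 2.5789) = 2.5789
  grad(y) = 51.2624, v = y - alpha*grad = 0.836
  prox(v) = soft_thresh(0.836, 0.0367) = 0.7993
Iteration 2: beta = 0.3333, y = 0.7993 + 0.3333*(0.7993 - 2.5789) = 0.206
  grad(y) = 13.2967, v = y - alpha*grad = -0.246
  prox(v) = soft_thresh(-0.246, 0.0367) = -0.2093
Iteration 3: beta = 0.5, y = -0.2093 + 0.5*(-0.2093 - 0.7993) = -0.7136
  grad(y) = -1.4178, v = y - alpha*grad = -0.6654
  prox(v) = soft_thresh(-0.6654, 0.0367) = -0.6287
f(x_3) = 8*(-0.6287)^2 + 10*(-0.6287) + 1.08*|-0.6287| = -2.4459


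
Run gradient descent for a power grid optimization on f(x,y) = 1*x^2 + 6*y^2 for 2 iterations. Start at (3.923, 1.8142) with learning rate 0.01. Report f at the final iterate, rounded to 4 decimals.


Gradient descent on f(x,y) = 1*x^2 + 6*y^2.
Starting point: (3.923, 1.8142), alpha = 0.01
Step 1: grad_x = 2*1*3.923 = 7.846, grad_y = 2*6*1.8142 = 21.7704
  x_1 = 3.923 - 0.01*7.846 = 3.8445
  y_1 = 1.8142 - 0.01*21.7704 = 1.5965
Step 2: grad_x = 2*1*3.8445 = 7.6891, grad_y = 2*6*1.5965 = 19.158
  x_2 = 3.8445 - 0.01*7.6891 = 3.7676
  y_2 = 1.5965 - 0.01*19.158 = 1.4049
f(3.7676, 1.4049) = 1*3.7676^2 + 6*1.4049^2 = 26.0379


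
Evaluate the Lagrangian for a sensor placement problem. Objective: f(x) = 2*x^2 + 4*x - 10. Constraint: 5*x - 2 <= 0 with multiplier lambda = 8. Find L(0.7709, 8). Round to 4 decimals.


Step 1: Evaluate f(x).
f(0.7709) = 2*0.7709^2 + 4*0.7709 - 10 = -5.7278
Step 2: Evaluate g(x).
g(0.7709) = 5*0.7709 - 2 = 1.8545
Step 3: Compute Lagrangian.
L = -5.7278 + 8*1.8545 = 9.1082


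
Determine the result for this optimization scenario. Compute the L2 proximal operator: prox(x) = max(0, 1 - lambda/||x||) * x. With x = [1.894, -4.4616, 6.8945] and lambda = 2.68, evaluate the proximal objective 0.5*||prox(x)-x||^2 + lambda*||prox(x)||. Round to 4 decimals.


Step 1: Compute ||x||.
||x|| = 8.4278
Step 2: Compute scaling factor.
scale = max(0, 1 - 2.68/8.4278) = 0.682
Step 3: prox(x) = [1.2917, -3.0428, 4.7021]
||prox(x)|| = 5.7478
Step 4: Proximal objective.
0.5*||prox-x||^2 = 3.5912
lambda*||prox|| = 15.4041
Total = 18.9952


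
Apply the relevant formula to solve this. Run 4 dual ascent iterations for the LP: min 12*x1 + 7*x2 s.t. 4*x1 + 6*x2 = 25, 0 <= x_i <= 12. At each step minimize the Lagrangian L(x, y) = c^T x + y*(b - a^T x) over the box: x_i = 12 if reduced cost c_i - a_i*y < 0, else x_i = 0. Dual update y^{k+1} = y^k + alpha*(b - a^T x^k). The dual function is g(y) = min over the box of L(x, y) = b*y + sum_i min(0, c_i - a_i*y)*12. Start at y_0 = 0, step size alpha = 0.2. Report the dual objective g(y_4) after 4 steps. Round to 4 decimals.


Dual ascent for LP: min 12*x1 + 7*x2, 4*x1 + 6*x2 = 25, 0 <= x_i <= 12
Step 1: y^k = 0.0, reduced costs: (12.0, 7.0)
  x^k = (0.0, 0.0), subgradient = b - a^T x = 25.0
  y^{k+1} = 0.0 + 0.2*25.0 = 5.0
Step 2: y^k = 5.0, reduced costs: (-8.0, -23.0)
  x^k = (12.0, 12.0), subgradient = b - a^T x = -95.0
  y^{k+1} = 5.0 + 0.2*-95.0 = -14.0
Step 3: y^k = -14.0, reduced costs: (68.0, 91.0)
  x^k = (0.0, 0.0), subgradient = b - a^T x = 25.0
  y^{k+1} = -14.0 + 0.2*25.0 = -9.0
Step 4: y^k = -9.0, reduced costs: (48.0, 61.0)
  x^k = (0.0, 0.0), subgradient = b - a^T x = 25.0
  y^{k+1} = -9.0 + 0.2*25.0 = -4.0
Dual objective at y_4 = -4.0: reduced costs (28.0, 31.0), box minimizer x = (0.0, 0.0)
g(y_4) = b*y + (c1 - a1*y)*x1 + (c2 - a2*y)*x2 = 25*(-4.0) + 28.0*0.0 + 31.0*0.0 = -100.0 + 0.0 + 0.0 = -100.0


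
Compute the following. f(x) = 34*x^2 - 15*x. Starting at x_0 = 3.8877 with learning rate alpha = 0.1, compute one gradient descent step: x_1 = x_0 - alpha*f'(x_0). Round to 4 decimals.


We compute the gradient at x_0 and apply the update.
f'(x) = 68*x - 15
f'(3.8877) = 68*3.8877 - 15 = 249.3636
x_1 = 3.8877 - 0.1*249.3636 = -21.0487


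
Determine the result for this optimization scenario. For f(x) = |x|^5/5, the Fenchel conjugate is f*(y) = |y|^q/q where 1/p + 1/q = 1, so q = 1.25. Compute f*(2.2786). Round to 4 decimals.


The conjugate exponent q satisfies 1/p + 1/q = 1.
p = 5, so q = 5/(5 - 1) = 1.25
|y|^q = 2.2786^1.25 = 2.7995
f*(2.2786) = 2.7995 / 1.25 = 2.2396


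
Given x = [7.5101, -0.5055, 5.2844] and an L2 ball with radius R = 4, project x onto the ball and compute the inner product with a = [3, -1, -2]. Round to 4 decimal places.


Step 1: Compute ||x|| (intermediates to 6 decimals).
||x|| = sqrt(7.5101^2 + (-0.5055)^2 + 5.2844^2) = 9.196848
Step 2: Project.
Since ||x|| > R, scale = R/||x|| = 4/9.196848 = 0.434932, proj(x) = scale * x
proj(x) = [3.266383, -0.219858, 2.298355]
Step 3: Dot product.
a^T * proj(x) = 3*3.266383 - 1*(-0.219858) - 2*2.298355 = 5.4223


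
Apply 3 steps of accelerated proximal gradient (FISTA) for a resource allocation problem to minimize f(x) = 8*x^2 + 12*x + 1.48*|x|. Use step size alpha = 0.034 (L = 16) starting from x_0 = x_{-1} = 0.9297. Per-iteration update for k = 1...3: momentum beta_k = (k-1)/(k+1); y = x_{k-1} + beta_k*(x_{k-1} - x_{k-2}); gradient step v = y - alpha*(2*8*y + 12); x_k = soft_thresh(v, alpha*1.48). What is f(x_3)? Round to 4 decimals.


FISTA on f(x) = 8*x^2 + 12*x + 1.48*|x|
L = 16, alpha = 0.034
Iteration 1: beta = 0.0, y = 0.9297 + 0.0*(0.9297 - 0.9297) = 0.9297
  grad(y) = 26.8752, v = y - alpha*grad = 0.0159
  prox(v) = soft_thresh(0.0159, 0.0503) = 0.0
Iteration 2: beta = 0.3333, y = 0.0 + 0.3333*(0.0 - 0.9297) = -0.3099
  grad(y) = 7.0416, v = y - alpha*grad = -0.5493
  prox(v) = soft_thresh(-0.5493, 0.0503) = -0.499
Iteration 3: beta = 0.5, y = -0.499 + 0.5*(-0.499 - 0.0) = -0.7485
  grad(y) = 0.0241, v = y - alpha*grad = -0.7493
  prox(v) = soft_thresh(-0.7493, 0.0503) = -0.699
f(x_3) = 8*(-0.699)^2 + 12*(-0.699) + 1.48*|-0.699| = -3.4447


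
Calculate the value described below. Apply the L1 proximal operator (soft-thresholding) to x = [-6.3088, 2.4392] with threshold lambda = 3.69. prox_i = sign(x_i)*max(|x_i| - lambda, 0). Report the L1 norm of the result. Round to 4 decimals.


Soft-thresholding with lambda = 3.69:
prox(-6.3088) = sign(-6.3088)*max(|-6.3088| - 3.69, 0) = -2.6188
prox(2.4392) = sign(2.4392)*max(|2.4392| - 3.69, 0) = 0.0
prox(x) = [-2.6188, 0.0]
||prox(x)||_1 = 2.6188 + 0.0 = 2.6188


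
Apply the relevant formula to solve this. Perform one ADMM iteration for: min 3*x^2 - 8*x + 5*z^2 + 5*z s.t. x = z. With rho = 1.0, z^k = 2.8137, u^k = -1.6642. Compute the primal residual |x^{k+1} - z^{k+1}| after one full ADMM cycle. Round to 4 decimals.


ADMM iteration with rho = 1.0, z^k = 2.8137, u^k = -1.6642
Step 1: x-update.
Minimize 3*x^2 - 8*x + (1.0/2)*(x - 2.8137 - 1.6642)^2
FOC: (2*3 + 1.0)*x = 8 + 1.0*(2.8137 + 1.6642)
x^{k+1} = 1.7826
Step 2: z-update.
Minimize 5*z^2 + 5*z + (1.0/2)*(1.7826 - z - 1.6642)^2
FOC: (2*5 + 1.0)*z = -5 + 1.0*(1.7826 - 1.6642)
z^{k+1} = -0.4438
Step 3: u-update.
u^{k+1} = -1.6642 + 1.7826 + 0.4438 = 0.5621
Step 4: Primal residual = |1.7826 + 0.4438| = 2.2263


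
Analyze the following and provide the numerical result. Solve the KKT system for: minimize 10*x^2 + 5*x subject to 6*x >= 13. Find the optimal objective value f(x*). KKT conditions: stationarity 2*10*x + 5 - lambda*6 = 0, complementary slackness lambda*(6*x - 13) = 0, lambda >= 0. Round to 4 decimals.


Step 1: Try lambda = 0 (constraint inactive).
x_unc = -5/(2*10) = -0.25
Check: 6*-0.25 = -1.5 < 13 -- violated!
Step 2: Constraint must be active: 6*x = 13
x* = 13/6 = 2.1667 (rounded; the exact value 13/6 is used below)
lambda = (2*10*(13/6) + 5)/6 = 8.0556
Step 3: Compute optimal value.
f(x*) = 10*(13/6)^2 + 5*(13/6) = 57.7778


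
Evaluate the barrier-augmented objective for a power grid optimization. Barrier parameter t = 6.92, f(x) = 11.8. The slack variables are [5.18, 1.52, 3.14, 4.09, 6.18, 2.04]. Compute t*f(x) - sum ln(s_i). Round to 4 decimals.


Step 1: Compute log-barrier.
ln values: [1.6448, 0.4187, 1.1442, 1.4085, 1.8213, 0.7129]
phi = -(1.6448 + 0.4187 + 1.1442 + 1.4085 + 1.8213 + 0.7129) = -7.1506
Step 2: Compute augmented objective.
t*f(x) = 6.92*11.8 = 81.656
Total = 81.656 - 7.1506 = 74.5054


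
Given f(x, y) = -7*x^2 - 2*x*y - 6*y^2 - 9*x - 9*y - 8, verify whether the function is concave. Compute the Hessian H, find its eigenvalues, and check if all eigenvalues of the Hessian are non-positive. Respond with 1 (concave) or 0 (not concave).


The Hessian of f(x,y) = -7*x^2 - 2*x*y - 6*y^2 - 9*x - 9*y - 8 is:
H = [[-14, -2], [-2, -12]]
Trace = -14 - 12 = -26
Determinant = -14*-12 - (-2)^2 = 164
Discriminant = (-26)^2 - 4*164 = 20.0
Eigenvalues: lambda_1 = -15.2361, lambda_2 = -10.7639
The function is concave.

1


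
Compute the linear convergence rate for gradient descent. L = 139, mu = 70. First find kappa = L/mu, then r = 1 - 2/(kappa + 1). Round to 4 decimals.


Step 1: Compute the condition number.
kappa = L/mu = 139/70 = 1.9857
Step 2: Compute the convergence rate.
r = 1 - 2/(kappa + 1) = 1 - 2*mu/(L + mu) = (L - mu)/(L + mu) = 69/209 = 0.3301


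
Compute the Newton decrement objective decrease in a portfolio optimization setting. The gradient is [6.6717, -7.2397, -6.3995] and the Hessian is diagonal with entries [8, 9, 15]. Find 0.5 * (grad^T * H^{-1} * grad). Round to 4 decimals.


Step 1: H is diagonal, so H^(-1) * g = [0.834, -0.8044, -0.4266].
Step 2: g^T H^(-1) g = sum_i g_i^2 / H_ii
  = (6.6717)^2/8 + (-7.2397)^2/9 + (-6.3995)^2/15
  = 5.5639 + 5.8237 + 2.7302 = 14.1179
Step 3: Objective decrease = 0.5 * g^T H^(-1) g = 7.0589


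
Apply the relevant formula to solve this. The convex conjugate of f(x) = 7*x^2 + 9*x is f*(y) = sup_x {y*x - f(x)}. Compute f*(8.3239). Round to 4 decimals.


f*(y) = sup_x {y*x - a*x^2 - b*x} = sup_x {(y-b)*x - a*x^2}
FOC: (y - b) - 2a*x = 0 => x* = (y - b)/(2a)
x* = (8.3239 - 9)/(2*7) = -0.0483
f*(8.3239) = (y-b)^2/(4a) = (8.3239 - 9)^2/(4*7)
= 0.4571/28 = 0.0163


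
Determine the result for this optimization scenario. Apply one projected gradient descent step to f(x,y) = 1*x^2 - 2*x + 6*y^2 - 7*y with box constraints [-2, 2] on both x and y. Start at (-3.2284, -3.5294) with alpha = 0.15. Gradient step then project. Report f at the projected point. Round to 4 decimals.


Step 1: Compute gradient at (-3.2284, -3.5294).
grad_x = 2*1*-3.2284 - 2 = -8.4568
grad_y = 2*6*-3.5294 - 7 = -49.3528
Step 2: Gradient step.
x_raw = -3.2284 - 0.15*-8.4568 = -1.9599
y_raw = -3.5294 - 0.15*-49.3528 = 3.8735
Step 3: Project onto [-2, 2].
x_proj = clip(-1.9599) = -1.9599
y_proj = clip(3.8735) = 2.0
Step 4: Evaluate f.
f(-1.9599, 2.0) = 17.7609


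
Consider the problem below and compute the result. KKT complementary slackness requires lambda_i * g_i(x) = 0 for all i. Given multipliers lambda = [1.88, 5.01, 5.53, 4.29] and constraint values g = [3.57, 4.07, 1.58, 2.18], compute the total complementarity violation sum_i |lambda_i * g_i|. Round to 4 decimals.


KKT complementary slackness check:
lambda_1 * g_1 = 1.88 * 3.57 = 6.7116
lambda_2 * g_2 = 5.01 * 4.07 = 20.3907
lambda_3 * g_3 = 5.53 * 1.58 = 8.7374
lambda_4 * g_4 = 4.29 * 2.18 = 9.3522
Total violation = 6.7116 + 20.3907 + 8.7374 + 9.3522 = 45.1919


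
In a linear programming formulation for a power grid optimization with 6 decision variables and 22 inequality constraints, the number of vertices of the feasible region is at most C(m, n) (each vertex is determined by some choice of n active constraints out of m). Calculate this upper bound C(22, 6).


Each vertex corresponds to some choice of n active constraints out of m, so the number of vertices is at most C(m, n) = m! / (n!(m-n)!).
m = 22, n = 6
Numerator: 22 * 21 * 20 * 19 * 18 * 17
Denominator: 6! = 720
C(22, 6) = 74613


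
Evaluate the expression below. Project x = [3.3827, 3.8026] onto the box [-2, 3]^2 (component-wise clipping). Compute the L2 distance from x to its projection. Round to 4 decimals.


Project each component onto [-2, 3].
clip(3.3827) = 3.0, clip(3.8026) = 3.0
Projection = [3.0, 3.0]
Squared diffs: [0.1465, 0.6442]
Distance = sqrt(0.7907) = 0.8892


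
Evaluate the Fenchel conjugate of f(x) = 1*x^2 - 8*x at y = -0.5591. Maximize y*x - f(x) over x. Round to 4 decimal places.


f*(y) = sup_x {y*x - a*x^2 - b*x} = sup_x {(y-b)*x - a*x^2}
FOC: (y - b) - 2a*x = 0 => x* = (y - b)/(2a)
x* = (-0.5591 + 8)/(2*1) = 3.7205
f*(-0.5591) = (y-b)^2/(4a) = (-0.5591 + 8)^2/(4*1)
= 55.367/4 = 13.8417


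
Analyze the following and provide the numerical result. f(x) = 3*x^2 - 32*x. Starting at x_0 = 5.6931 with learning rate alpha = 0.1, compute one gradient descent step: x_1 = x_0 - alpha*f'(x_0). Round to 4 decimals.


We compute the gradient at x_0 and apply the update.
f'(x) = 6*x - 32
f'(5.6931) = 6*5.6931 - 32 = 2.1586
x_1 = 5.6931 - 0.1*2.1586 = 5.4772


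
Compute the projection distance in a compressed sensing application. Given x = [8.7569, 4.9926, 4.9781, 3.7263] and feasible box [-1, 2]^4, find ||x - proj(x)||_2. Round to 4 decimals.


Project each component onto [-1, 2].
clip(8.7569) = 2.0, clip(4.9926) = 2.0, clip(4.9781) = 2.0, clip(3.7263) = 2.0
Projection = [2.0, 2.0, 2.0, 2.0]
Squared diffs: [45.6557, 8.9557, 8.8691, 2.9801]
Distance = sqrt(66.4606) = 8.1523


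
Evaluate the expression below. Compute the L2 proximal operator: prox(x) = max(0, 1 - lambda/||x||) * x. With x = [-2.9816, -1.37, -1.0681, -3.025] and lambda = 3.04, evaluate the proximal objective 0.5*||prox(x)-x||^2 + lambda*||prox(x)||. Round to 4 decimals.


Step 1: Compute ||x||.
||x|| = 4.5889
Step 2: Compute scaling factor.
scale = max(0, 1 - 3.04/4.5889) = 0.3375
Step 3: prox(x) = [-1.0064, -0.4624, -0.3605, -1.021]
||prox(x)|| = 1.5489
Step 4: Proximal objective.
0.5*||prox-x||^2 = 4.6208
lambda*||prox|| = 4.7087
Total = 9.3296


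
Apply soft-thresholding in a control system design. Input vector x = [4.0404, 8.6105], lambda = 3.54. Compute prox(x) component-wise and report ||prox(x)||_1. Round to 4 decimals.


Soft-thresholding with lambda = 3.54:
prox(4.0404) = sign(4.0404)*max(|4.0404| - 3.54, 0) = 0.5004
prox(8.6105) = sign(8.6105)*max(|8.6105| - 3.54, 0) = 5.0705
prox(x) = [0.5004, 5.0705]
||prox(x)||_1 = 0.5004 + 5.0705 = 5.5709


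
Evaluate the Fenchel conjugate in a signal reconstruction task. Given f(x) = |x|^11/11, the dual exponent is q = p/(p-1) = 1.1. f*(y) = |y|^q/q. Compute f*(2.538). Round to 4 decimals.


The conjugate exponent q satisfies 1/p + 1/q = 1.
p = 11, so q = 11/(11 - 1) = 1.1
|y|^q = 2.538^1.1 = 2.7857
f*(2.538) = 2.7857 / 1.1 = 2.5325


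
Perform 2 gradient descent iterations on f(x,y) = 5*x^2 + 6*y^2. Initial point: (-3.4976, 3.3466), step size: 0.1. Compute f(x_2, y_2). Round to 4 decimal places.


Gradient descent on f(x,y) = 5*x^2 + 6*y^2.
Starting point: (-3.4976, 3.3466), alpha = 0.1
Step 1: grad_x = 2*5*-3.4976 = -34.976, grad_y = 2*6*3.3466 = 40.1592
  x_1 = -3.4976 - 0.1*-34.976 = 0.0
  y_1 = 3.3466 - 0.1*40.1592 = -0.6693
Step 2: grad_x = 2*5*0.0 = 0.0, grad_y = 2*6*-0.6693 = -8.0318
  x_2 = 0.0 - 0.1*0.0 = 0.0
  y_2 = -0.6693 - 0.1*-8.0318 = 0.1339
f(0.0, 0.1339) = 5*0.0^2 + 6*0.1339^2 = 0.1075


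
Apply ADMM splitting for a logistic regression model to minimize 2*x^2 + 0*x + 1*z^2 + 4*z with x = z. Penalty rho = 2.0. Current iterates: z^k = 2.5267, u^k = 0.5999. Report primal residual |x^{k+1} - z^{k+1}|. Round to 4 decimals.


ADMM iteration with rho = 2.0, z^k = 2.5267, u^k = 0.5999
Step 1: x-update.
Minimize 2*x^2 + 0*x + (2.0/2)*(x - 2.5267 + 0.5999)^2
FOC: (2*2 + 2.0)*x = 0 + 2.0*(2.5267 - 0.5999)
x^{k+1} = 0.6423
Step 2: z-update.
Minimize 1*z^2 + 4*z + (2.0/2)*(0.6423 - z + 0.5999)^2
FOC: (2*1 + 2.0)*z = -4 + 2.0*(0.6423 + 0.5999)
z^{k+1} = -0.3789
Step 3: u-update.
u^{k+1} = 0.5999 + 0.6423 + 0.3789 = 1.6211
Step 4: Primal residual = |0.6423 + 0.3789| = 1.0212


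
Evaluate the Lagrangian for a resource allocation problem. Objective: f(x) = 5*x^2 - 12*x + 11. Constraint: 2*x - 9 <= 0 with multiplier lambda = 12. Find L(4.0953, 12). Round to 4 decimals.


Step 1: Evaluate f(x).
f(4.0953) = 5*4.0953^2 - 12*4.0953 + 11 = 45.7138
Step 2: Evaluate g(x).
g(4.0953) = 2*4.0953 - 9 = -0.8094
Step 3: Compute Lagrangian.
L = 45.7138 + 12*-0.8094 = 36.001


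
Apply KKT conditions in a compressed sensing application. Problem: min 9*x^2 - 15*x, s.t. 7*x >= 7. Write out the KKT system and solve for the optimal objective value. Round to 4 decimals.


Step 1: Try lambda = 0 (constraint inactive).
x_unc = 15/(2*9) = 0.8333
Check: 7*0.8333 = 5.8331 < 7 -- violated!
Step 2: Constraint must be active: 7*x = 7
x* = 7/7 = 1.0
lambda = (2*9*1.0 - 15)/7 = 0.4286
Step 3: Compute optimal value.
f(x*) = 9*1.0^2 - 15*1.0 = -6.0


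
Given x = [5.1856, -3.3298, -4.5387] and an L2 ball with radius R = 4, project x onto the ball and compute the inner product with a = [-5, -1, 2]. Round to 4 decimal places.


Step 1: Compute ||x|| (intermediates to 6 decimals).
||x|| = sqrt(5.1856^2 + (-3.3298)^2 + (-4.5387)^2) = 7.653614
Step 2: Project.
Since ||x|| > R, scale = R/||x|| = 4/7.653614 = 0.522629, proj(x) = scale * x
proj(x) = [2.710145, -1.74025, -2.372056]
Step 3: Dot product.
a^T * proj(x) = -5*2.710145 - 1*(-1.74025) + 2*(-2.372056) = -16.5546


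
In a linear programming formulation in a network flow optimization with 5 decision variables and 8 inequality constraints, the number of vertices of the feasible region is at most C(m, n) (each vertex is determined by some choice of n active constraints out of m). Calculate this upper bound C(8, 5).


Each vertex corresponds to some choice of n active constraints out of m, so the number of vertices is at most C(m, n) = m! / (n!(m-n)!).
m = 8, n = 5
Numerator: 8 * 7 * 6 * 5 * 4
Denominator: 5! = 120
C(8, 5) = 56


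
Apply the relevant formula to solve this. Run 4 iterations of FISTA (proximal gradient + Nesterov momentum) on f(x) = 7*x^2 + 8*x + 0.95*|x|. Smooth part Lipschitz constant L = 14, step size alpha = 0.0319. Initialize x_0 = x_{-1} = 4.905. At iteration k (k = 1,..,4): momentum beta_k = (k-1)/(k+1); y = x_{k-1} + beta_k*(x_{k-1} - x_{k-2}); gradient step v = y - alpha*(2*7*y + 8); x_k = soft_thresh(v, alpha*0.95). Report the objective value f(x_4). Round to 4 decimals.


FISTA on f(x) = 7*x^2 + 8*x + 0.95*|x|
L = 14, alpha = 0.0319
Iteration 1: beta = 0.0, y = 4.905 + 0.0*(4.905 - 4.905) = 4.905
  grad(y) = 76.67, v = y - alpha*grad = 2.4592
  prox(v) = soft_thresh(2.4592, 0.0303) = 2.4289
Iteration 2: beta = 0.3333, y = 2.4289 + 0.3333*(2.4289 - 4.905) = 1.6036
  grad(y) = 30.4499, v = y - alpha*grad = 0.6322
  prox(v) = soft_thresh(0.6322, 0.0303) = 0.6019
Iteration 3: beta = 0.5, y = 0.6019 + 0.5*(0.6019 - 2.4289) = -0.3116
  grad(y) = 3.6376, v = y - alpha*grad = -0.4276
  prox(v) = soft_thresh(-0.4276, 0.0303) = -0.3973
Iteration 4: beta = 0.6, y = -0.3973 + 0.6*(-0.3973 - 0.6019) = -0.9969
  grad(y) = -5.9563, v = y - alpha*grad = -0.8069
  prox(v) = soft_thresh(-0.8069, 0.0303) = -0.7766
f(x_4) = 7*(-0.7766)^2 + 8*(-0.7766) + 0.95*|-0.7766| = -1.2534


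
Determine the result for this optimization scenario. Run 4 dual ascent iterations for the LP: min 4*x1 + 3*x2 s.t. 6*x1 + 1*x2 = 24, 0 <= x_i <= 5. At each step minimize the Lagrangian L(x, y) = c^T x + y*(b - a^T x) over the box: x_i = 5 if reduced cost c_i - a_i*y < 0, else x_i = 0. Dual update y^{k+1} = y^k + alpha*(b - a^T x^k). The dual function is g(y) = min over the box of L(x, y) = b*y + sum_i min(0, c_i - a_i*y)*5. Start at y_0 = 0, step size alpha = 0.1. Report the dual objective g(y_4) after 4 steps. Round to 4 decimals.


Dual ascent for LP: min 4*x1 + 3*x2, 6*x1 + 1*x2 = 24, 0 <= x_i <= 5
Step 1: y^k = 0.0, reduced costs: (4.0, 3.0)
  x^k = (0.0, 0.0), subgradient = b - a^T x = 24.0
  y^{k+1} = 0.0 + 0.1*24.0 = 2.4
Step 2: y^k = 2.4, reduced costs: (-10.4, 0.6)
  x^k = (5.0, 0.0), subgradient = b - a^T x = -6.0
  y^{k+1} = 2.4 + 0.1*-6.0 = 1.8
Step 3: y^k = 1.8, reduced costs: (-6.8, 1.2)
  x^k = (5.0, 0.0), subgradient = b - a^T x = -6.0
  y^{k+1} = 1.8 + 0.1*-6.0 = 1.2
Step 4: y^k = 1.2, reduced costs: (-3.2, 1.8)
  x^k = (5.0, 0.0), subgradient = b - a^T x = -6.0
  y^{k+1} = 1.2 + 0.1*-6.0 = 0.6
Dual objective at y_4 = 0.6: reduced costs (0.4, 2.4), box minimizer x = (0.0, 0.0)
g(y_4) = b*y + (c1 - a1*y)*x1 + (c2 - a2*y)*x2 = 24*0.6 + 0.4*0.0 + 2.4*0.0 = 14.4 + 0.0 + 0.0 = 14.4
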